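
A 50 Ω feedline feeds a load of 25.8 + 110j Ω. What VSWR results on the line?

Γ = (Z_L − Z_0)/(Z_L + Z_0) = (-24.2 + j110)/(75.8 + j110)
|Γ| = 113/134 = 0.843
VSWR = (1 + |Γ|)/(1 − |Γ|) = 1.84/0.157

VSWR ≈ 11.7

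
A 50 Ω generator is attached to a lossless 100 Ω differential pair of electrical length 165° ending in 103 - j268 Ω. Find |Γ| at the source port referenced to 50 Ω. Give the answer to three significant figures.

tan(βl) = -0.268
Z_in = Z_0·(Z_L + jZ_0·tanβl)/(Z_0 + jZ_L·tanβl) = 709 − j351 Ω
Γ_s = (Z_in − Z_s)/(Z_in + Z_s) = (659 − j351)/(759 − j351), |Γ_s| = 0.893

|Γ| ≈ 0.893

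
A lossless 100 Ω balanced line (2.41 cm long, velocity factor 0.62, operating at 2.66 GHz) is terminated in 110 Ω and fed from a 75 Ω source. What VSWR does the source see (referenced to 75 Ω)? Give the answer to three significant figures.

λ = v/f = 0.62·c / 2.66 GHz = 0.0699 m
βl = 2π·l/λ = 2π × 0.345 = 124°
tan(βl) = -1.48
Z_in = Z_0·(Z_L + jZ_0·tanβl)/(Z_0 + jZ_L·tanβl) = 96.1 + j8.52 Ω
Γ_s = (Z_in − Z_s)/(Z_in + Z_s) = (21.1 + j8.52)/(171 + j8.52), |Γ_s| = 0.133
VSWR = (1 + |Γ_s|)/(1 − |Γ_s|)

VSWR ≈ 1.31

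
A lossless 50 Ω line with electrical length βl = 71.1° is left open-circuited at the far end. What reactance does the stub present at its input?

tan(βl) = 2.92
For an open-circuited stub, Z_in = −jZ_0·cot(βl) = −jZ_0/tan(βl)

X_in ≈ -17.1 Ω (capacitive)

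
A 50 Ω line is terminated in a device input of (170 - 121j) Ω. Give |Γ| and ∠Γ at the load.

Γ ≈ 0.679 ∠ -16.4°

Γ = (Z_L − Z_0)/(Z_L + Z_0) = (120 − j121)/(220 − j121)
|Γ| = 170/251 = 0.679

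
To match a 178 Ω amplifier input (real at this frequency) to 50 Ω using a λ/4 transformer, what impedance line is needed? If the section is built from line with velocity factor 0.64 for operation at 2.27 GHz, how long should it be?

Z_qwt = √(Z_0·R_L) = √(50 × 178) = √8900
λ = 0.64·c/f = 0.0846 m, so l = λ/4 = 0.0211 m

Z_qwt ≈ 94.3 Ω; length ≈ 2.11 cm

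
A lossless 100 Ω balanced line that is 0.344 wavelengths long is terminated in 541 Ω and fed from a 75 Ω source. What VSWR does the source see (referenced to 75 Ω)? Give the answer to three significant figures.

βl = 2π × 0.344 = 124°
tan(βl) = -1.49
Z_in = Z_0·(Z_L + jZ_0·tanβl)/(Z_0 + jZ_L·tanβl) = 26.4 + j63.8 Ω
Γ_s = (Z_in − Z_s)/(Z_in + Z_s) = (-48.6 + j63.8)/(101 + j63.8), |Γ_s| = 0.669
VSWR = (1 + |Γ_s|)/(1 − |Γ_s|)

VSWR ≈ 5.05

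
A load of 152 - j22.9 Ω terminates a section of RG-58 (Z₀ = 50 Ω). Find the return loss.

Γ = (102 − j22.9)/(202 − j22.9), |Γ| = 0.514
RL = −20·log₁₀|Γ| = −20·log₁₀(0.514)

RL ≈ 5.78 dB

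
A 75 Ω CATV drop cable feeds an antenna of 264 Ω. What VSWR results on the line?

For a purely resistive load, VSWR = R_L/Z_0 or Z_0/R_L (whichever > 1) = 264/75

VSWR ≈ 3.52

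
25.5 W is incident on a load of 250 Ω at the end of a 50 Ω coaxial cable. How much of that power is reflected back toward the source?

P_reflected ≈ 11.3 W

Γ = (250 − 50)/(250 + 50) = 0.667
|Γ|² = 0.444
P_refl = |Γ|²·P_inc = 11.3 W, P_del = (1 − |Γ|²)·P_inc = 14.2 W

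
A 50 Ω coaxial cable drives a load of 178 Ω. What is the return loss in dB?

Γ = (178 − 50)/(178 + 50) = 0.561
RL = −20·log₁₀|Γ| = −20·log₁₀(0.561)

RL ≈ 5.01 dB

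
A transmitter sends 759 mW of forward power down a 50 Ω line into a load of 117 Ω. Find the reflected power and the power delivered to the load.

P_reflected ≈ 122 mW; P_delivered ≈ 637 mW

Γ = (117 − 50)/(117 + 50) = 0.401
|Γ|² = 0.161
P_refl = |Γ|²·P_inc = 122 mW, P_del = (1 − |Γ|²)·P_inc = 637 mW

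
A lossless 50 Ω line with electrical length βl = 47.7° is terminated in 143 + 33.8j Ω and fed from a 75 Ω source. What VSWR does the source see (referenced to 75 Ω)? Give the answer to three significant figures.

VSWR ≈ 3.25

tan(βl) = 1.1
Z_in = Z_0·(Z_L + jZ_0·tanβl)/(Z_0 + jZ_L·tanβl) = 31.7 − j42.9 Ω
Γ_s = (Z_in − Z_s)/(Z_in + Z_s) = (-43.3 − j42.9)/(107 − j42.9), |Γ_s| = 0.53
VSWR = (1 + |Γ_s|)/(1 − |Γ_s|)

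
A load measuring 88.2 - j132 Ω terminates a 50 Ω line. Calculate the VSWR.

VSWR ≈ 6.12

Γ = (Z_L − Z_0)/(Z_L + Z_0) = (38.2 − j132)/(138.2 − j132)
|Γ| = 137/191 = 0.719
VSWR = (1 + |Γ|)/(1 − |Γ|) = 1.72/0.281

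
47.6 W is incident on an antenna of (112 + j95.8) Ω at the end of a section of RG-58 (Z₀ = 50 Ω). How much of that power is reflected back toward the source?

|Γ| = |(62 + j95.8)/(162 + j95.8)| = 0.606
|Γ|² = 0.368
P_refl = |Γ|²·P_inc = 17.5 W, P_del = (1 − |Γ|²)·P_inc = 30.1 W

P_reflected ≈ 17.5 W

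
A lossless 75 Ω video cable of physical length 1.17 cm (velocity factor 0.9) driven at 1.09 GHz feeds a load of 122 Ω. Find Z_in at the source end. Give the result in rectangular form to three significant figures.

λ = v/f = 0.9·c / 1.09 GHz = 0.248 m
βl = 2π·l/λ = 2π × 0.0472 = 17°
tan(βl) = tan(17°) = 0.306
Z_in = Z_0·(Z_L + jZ_0·tanβl)/(Z_0 + jZ_L·tanβl)
     = 75·(122 + j22.9)/(75 + j37.3)

Z_in ≈ 107 − j30.3 Ω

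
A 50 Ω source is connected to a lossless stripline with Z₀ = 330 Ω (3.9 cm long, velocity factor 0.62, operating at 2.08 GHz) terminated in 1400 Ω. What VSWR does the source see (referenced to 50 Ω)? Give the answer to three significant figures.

VSWR ≈ 24.1

λ = v/f = 0.62·c / 2.08 GHz = 0.0894 m
βl = 2π·l/λ = 2π × 0.436 = 157°
tan(βl) = -0.424
Z_in = Z_0·(Z_L + jZ_0·tanβl)/(Z_0 + jZ_L·tanβl) = 390 + j561 Ω
Γ_s = (Z_in − Z_s)/(Z_in + Z_s) = (340 + j561)/(440 + j561), |Γ_s| = 0.92
VSWR = (1 + |Γ_s|)/(1 − |Γ_s|)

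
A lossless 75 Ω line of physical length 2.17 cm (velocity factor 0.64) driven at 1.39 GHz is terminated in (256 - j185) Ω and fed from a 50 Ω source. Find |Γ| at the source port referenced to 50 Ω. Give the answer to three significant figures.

|Γ| ≈ 0.627

λ = v/f = 0.64·c / 1.39 GHz = 0.138 m
βl = 2π·l/λ = 2π × 0.157 = 56.6°
tan(βl) = 1.51
Z_in = Z_0·(Z_L + jZ_0·tanβl)/(Z_0 + jZ_L·tanβl) = 17.2 − j33.8 Ω
Γ_s = (Z_in − Z_s)/(Z_in + Z_s) = (-32.8 − j33.8)/(67.2 − j33.8), |Γ_s| = 0.627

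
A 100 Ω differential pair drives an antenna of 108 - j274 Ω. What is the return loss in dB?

Γ = (8 − j274)/(208 − j274), |Γ| = 0.797
RL = −20·log₁₀|Γ| = −20·log₁₀(0.797)

RL ≈ 1.97 dB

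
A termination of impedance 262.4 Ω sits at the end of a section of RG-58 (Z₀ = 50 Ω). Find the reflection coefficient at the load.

Γ = (Z_L − Z_0)/(Z_L + Z_0) = (262.4 − 50)/(262.4 + 50) = 212.4/312.4

Γ = 0.68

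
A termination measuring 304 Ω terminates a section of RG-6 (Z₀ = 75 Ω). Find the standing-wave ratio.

VSWR ≈ 4.05

Γ = (304 − 75)/(304 + 75) = 0.604
VSWR = (1 + 0.604)/(1 − 0.604)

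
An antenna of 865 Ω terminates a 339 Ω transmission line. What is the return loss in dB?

Γ = (865 − 339)/(865 + 339) = 0.437
RL = −20·log₁₀|Γ| = −20·log₁₀(0.437)

RL ≈ 7.19 dB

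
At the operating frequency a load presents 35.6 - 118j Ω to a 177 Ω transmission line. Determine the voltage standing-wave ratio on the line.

Γ = (Z_L − Z_0)/(Z_L + Z_0) = (-141.4 − j118)/(212.6 − j118)
|Γ| = 184/243 = 0.757
VSWR = (1 + |Γ|)/(1 − |Γ|) = 1.76/0.243

VSWR ≈ 7.24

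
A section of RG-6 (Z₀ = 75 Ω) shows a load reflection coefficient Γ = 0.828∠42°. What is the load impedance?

Z_L = Z_0·(1 + Γ)/(1 − Γ) = 75·(1.62 + j0.554)/(0.385 − j0.554)

Z_L ≈ 51.8 + j183 Ω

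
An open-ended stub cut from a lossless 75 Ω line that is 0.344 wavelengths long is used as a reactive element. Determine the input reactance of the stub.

X_in ≈ 50.3 Ω (inductive)

βl = 2π × 0.344 = 124°
tan(βl) = -1.49
For an open-ended stub, Z_in = −jZ_0·cot(βl) = −jZ_0/tan(βl)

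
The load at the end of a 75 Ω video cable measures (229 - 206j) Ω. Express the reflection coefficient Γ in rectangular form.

Γ = (Z_L − Z_0)/(Z_L + Z_0) = (154 − j206)/(304 − j206)

Γ ≈ 0.662 − j0.229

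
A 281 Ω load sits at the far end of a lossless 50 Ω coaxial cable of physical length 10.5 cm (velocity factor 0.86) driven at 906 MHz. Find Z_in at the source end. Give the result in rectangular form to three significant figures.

λ = v/f = 0.86·c / 906 MHz = 0.285 m
βl = 2π·l/λ = 2π × 0.369 = 133°
tan(βl) = tan(133°) = -1.08
Z_in = Z_0·(Z_L + jZ_0·tanβl)/(Z_0 + jZ_L·tanβl)
     = 50·(281 − j54.1)/(50 − j304)

Z_in ≈ 16.1 + j43.6 Ω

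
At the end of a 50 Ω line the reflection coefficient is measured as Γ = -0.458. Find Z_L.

Z_L = Z_0·(1 + Γ)/(1 − Γ) = 50·(0.542)/(1.46)

Z_L ≈ 18.6 Ω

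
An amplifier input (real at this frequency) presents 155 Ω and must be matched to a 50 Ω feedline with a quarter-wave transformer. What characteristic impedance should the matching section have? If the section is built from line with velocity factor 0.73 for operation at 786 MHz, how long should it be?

Z_qwt ≈ 88 Ω; length ≈ 6.97 cm

Z_qwt = √(Z_0·R_L) = √(50 × 155) = √7750
λ = 0.73·c/f = 0.279 m, so l = λ/4 = 0.0697 m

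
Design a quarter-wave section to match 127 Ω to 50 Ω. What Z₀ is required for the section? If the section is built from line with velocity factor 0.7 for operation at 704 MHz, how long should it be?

Z_qwt = √(Z_0·R_L) = √(50 × 127) = √6350
λ = 0.7·c/f = 0.298 m, so l = λ/4 = 0.0746 m

Z_qwt ≈ 79.7 Ω; length ≈ 7.46 cm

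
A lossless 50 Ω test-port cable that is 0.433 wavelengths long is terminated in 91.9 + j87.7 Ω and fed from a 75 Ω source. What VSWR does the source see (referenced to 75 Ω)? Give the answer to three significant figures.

VSWR ≈ 3.91

βl = 2π × 0.433 = 156°
tan(βl) = -0.448
Z_in = Z_0·(Z_L + jZ_0·tanβl)/(Z_0 + jZ_L·tanβl) = 28.5 + j49.7 Ω
Γ_s = (Z_in − Z_s)/(Z_in + Z_s) = (-46.5 + j49.7)/(104 + j49.7), |Γ_s| = 0.592
VSWR = (1 + |Γ_s|)/(1 − |Γ_s|)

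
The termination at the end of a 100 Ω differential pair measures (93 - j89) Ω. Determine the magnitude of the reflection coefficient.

|Γ| ≈ 0.42

Γ = (Z_L − Z_0)/(Z_L + Z_0) = (-7 − j89)/(193 − j89)
|Γ| = 89.3/213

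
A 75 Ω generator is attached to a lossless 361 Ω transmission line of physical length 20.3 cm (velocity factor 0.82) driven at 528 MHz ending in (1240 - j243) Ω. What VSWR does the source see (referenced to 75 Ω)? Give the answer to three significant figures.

VSWR ≈ 15.5

λ = v/f = 0.82·c / 528 MHz = 0.466 m
βl = 2π·l/λ = 2π × 0.436 = 157°
tan(βl) = -0.427
Z_in = Z_0·(Z_L + jZ_0·tanβl)/(Z_0 + jZ_L·tanβl) = 551 + j577 Ω
Γ_s = (Z_in − Z_s)/(Z_in + Z_s) = (476 + j577)/(626 + j577), |Γ_s| = 0.879
VSWR = (1 + |Γ_s|)/(1 − |Γ_s|)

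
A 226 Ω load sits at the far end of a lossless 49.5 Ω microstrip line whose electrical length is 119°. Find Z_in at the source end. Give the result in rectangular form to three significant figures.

tan(βl) = tan(119°) = -1.8
Z_in = Z_0·(Z_L + jZ_0·tanβl)/(Z_0 + jZ_L·tanβl)
     = 49.5·(226 − j89.3)/(49.5 − j408)

Z_in ≈ 14 + j25.7 Ω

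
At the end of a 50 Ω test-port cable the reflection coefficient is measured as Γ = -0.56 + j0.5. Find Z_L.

Z_L ≈ 8.13 + j18.6 Ω

Z_L = Z_0·(1 + Γ)/(1 − Γ) = 50·(0.44 + j0.5)/(1.56 − j0.5)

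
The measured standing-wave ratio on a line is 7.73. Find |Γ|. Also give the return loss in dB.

|Γ| ≈ 0.771; return loss ≈ 2.26 dB

|Γ| = (S − 1)/(S + 1) = (7.73 − 1)/(7.73 + 1) = 6.73/8.73
RL = −20·log₁₀|Γ| = −20·log₁₀(0.771)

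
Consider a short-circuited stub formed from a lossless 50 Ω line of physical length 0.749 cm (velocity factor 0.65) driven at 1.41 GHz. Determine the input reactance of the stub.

X_in ≈ 17.7 Ω (inductive)

λ = v/f = 0.65·c / 1.41 GHz = 0.138 m
βl = 2π·l/λ = 2π × 0.0542 = 19.5°
tan(βl) = 0.354
For a short-circuited stub, Z_in = jZ_0·tan(βl)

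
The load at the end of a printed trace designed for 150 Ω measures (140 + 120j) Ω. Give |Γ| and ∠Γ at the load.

Γ ≈ 0.384 ∠ 72.3°

Γ = (Z_L − Z_0)/(Z_L + Z_0) = (-10 + j120)/(290 + j120)
|Γ| = 120/314 = 0.384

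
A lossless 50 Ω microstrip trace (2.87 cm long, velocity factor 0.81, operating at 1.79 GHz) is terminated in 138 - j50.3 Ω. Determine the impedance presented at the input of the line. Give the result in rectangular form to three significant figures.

λ = v/f = 0.81·c / 1.79 GHz = 0.136 m
βl = 2π·l/λ = 2π × 0.211 = 76.1°
tan(βl) = tan(76.1°) = 4.04
Z_in = Z_0·(Z_L + jZ_0·tanβl)/(Z_0 + jZ_L·tanβl)
     = 50·(138 + j152)/(253 + j558)

Z_in ≈ 15.9 − j5.13 Ω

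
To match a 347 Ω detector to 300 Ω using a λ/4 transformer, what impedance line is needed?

Z_qwt = √(Z_0·R_L) = √(300 × 347) = √104100

Z_qwt ≈ 323 Ω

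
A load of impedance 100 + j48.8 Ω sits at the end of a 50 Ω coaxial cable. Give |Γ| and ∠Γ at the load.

Γ = (Z_L − Z_0)/(Z_L + Z_0) = (50 + j48.8)/(150 + j48.8)
|Γ| = 69.9/158 = 0.443

Γ ≈ 0.443 ∠ 26.3°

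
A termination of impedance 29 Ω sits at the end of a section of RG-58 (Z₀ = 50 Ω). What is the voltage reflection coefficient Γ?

Γ = -0.266

Γ = (Z_L − Z_0)/(Z_L + Z_0) = (29 − 50)/(29 + 50) = -21/79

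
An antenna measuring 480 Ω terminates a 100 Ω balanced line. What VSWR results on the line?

Γ = (480 − 100)/(480 + 100) = 0.655
VSWR = (1 + 0.655)/(1 − 0.655)

VSWR ≈ 4.8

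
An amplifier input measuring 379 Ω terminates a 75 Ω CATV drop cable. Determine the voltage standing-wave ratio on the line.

VSWR ≈ 5.05

Γ = (379 − 75)/(379 + 75) = 0.67
VSWR = (1 + 0.67)/(1 − 0.67)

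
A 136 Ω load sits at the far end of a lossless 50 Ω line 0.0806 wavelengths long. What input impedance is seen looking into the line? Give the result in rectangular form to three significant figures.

Z_in ≈ 54.3 − j54.2 Ω

βl = 2π × 0.0806 = 29°
tan(βl) = tan(29°) = 0.555
Z_in = Z_0·(Z_L + jZ_0·tanβl)/(Z_0 + jZ_L·tanβl)
     = 50·(136 + j27.7)/(50 + j75.4)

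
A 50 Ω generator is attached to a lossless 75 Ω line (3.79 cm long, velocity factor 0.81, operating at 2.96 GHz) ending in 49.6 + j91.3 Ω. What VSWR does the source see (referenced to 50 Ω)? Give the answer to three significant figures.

λ = v/f = 0.81·c / 2.96 GHz = 0.0821 m
βl = 2π·l/λ = 2π × 0.462 = 166°
tan(βl) = -0.246
Z_in = Z_0·(Z_L + jZ_0·tanβl)/(Z_0 + jZ_L·tanβl) = 30.7 + j59.9 Ω
Γ_s = (Z_in − Z_s)/(Z_in + Z_s) = (-19.3 + j59.9)/(80.7 + j59.9), |Γ_s| = 0.627
VSWR = (1 + |Γ_s|)/(1 − |Γ_s|)

VSWR ≈ 4.35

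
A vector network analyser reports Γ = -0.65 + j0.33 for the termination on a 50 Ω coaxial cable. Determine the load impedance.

Z_L ≈ 8.28 + j11.7 Ω

Z_L = Z_0·(1 + Γ)/(1 − Γ) = 50·(0.35 + j0.33)/(1.65 − j0.33)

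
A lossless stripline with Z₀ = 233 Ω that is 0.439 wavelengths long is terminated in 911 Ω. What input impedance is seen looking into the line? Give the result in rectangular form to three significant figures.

Z_in ≈ 304 + j385 Ω

βl = 2π × 0.439 = 158°
tan(βl) = tan(158°) = -0.403
Z_in = Z_0·(Z_L + jZ_0·tanβl)/(Z_0 + jZ_L·tanβl)
     = 233·(911 − j93.9)/(233 − j367)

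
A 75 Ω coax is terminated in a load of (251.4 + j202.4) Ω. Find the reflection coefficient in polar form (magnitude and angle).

Γ = (Z_L − Z_0)/(Z_L + Z_0) = (176.4 + j202.4)/(326.4 + j202.4)
|Γ| = 268/384 = 0.699

Γ ≈ 0.699 ∠ 17.1°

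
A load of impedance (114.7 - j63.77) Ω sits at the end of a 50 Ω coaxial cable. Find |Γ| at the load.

|Γ| ≈ 0.514

Γ = (Z_L − Z_0)/(Z_L + Z_0) = (64.7 − j63.77)/(164.7 − j63.77)
|Γ| = 90.8/177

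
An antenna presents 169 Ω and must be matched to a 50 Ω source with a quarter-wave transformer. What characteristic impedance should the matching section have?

Z_qwt ≈ 91.9 Ω

Z_qwt = √(Z_0·R_L) = √(50 × 169) = √8450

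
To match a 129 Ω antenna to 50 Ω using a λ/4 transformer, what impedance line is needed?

Z_qwt ≈ 80.3 Ω

Z_qwt = √(Z_0·R_L) = √(50 × 129) = √6450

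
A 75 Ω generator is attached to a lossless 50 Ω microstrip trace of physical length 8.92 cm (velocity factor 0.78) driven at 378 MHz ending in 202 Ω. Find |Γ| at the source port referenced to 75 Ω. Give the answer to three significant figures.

λ = v/f = 0.78·c / 378 MHz = 0.619 m
βl = 2π·l/λ = 2π × 0.144 = 51.9°
tan(βl) = 1.27
Z_in = Z_0·(Z_L + jZ_0·tanβl)/(Z_0 + jZ_L·tanβl) = 19.3 − j35.5 Ω
Γ_s = (Z_in − Z_s)/(Z_in + Z_s) = (-55.7 − j35.5)/(94.3 − j35.5), |Γ_s| = 0.656

|Γ| ≈ 0.656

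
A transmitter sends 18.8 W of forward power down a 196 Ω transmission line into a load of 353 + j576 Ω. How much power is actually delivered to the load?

|Γ| = |(157 + j576)/(549 + j576)| = 0.75
|Γ|² = 0.563
P_refl = |Γ|²·P_inc = 10.6 W, P_del = (1 − |Γ|²)·P_inc = 8.22 W

P_delivered ≈ 8.22 W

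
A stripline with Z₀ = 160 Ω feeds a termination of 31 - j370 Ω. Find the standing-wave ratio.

Γ = (Z_L − Z_0)/(Z_L + Z_0) = (-129 − j370)/(191 − j370)
|Γ| = 392/416 = 0.941
VSWR = (1 + |Γ|)/(1 − |Γ|) = 1.94/0.059

VSWR ≈ 32.9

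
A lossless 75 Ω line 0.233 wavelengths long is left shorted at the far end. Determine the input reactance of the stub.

βl = 2π × 0.233 = 83.9°
tan(βl) = 9.33
For a shorted stub, Z_in = jZ_0·tan(βl)

X_in ≈ 699 Ω (inductive)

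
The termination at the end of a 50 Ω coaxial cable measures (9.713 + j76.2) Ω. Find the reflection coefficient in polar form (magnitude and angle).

Γ ≈ 0.89 ∠ 65.9°

Γ = (Z_L − Z_0)/(Z_L + Z_0) = (-40.29 + j76.2)/(59.71 + j76.2)
|Γ| = 86.2/96.8 = 0.89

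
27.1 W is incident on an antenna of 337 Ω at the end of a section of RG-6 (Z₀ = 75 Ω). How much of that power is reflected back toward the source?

P_reflected ≈ 11 W

Γ = (337 − 75)/(337 + 75) = 0.636
|Γ|² = 0.404
P_refl = |Γ|²·P_inc = 11 W, P_del = (1 − |Γ|²)·P_inc = 16.1 W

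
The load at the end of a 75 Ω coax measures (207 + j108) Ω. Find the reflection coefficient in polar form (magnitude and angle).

Γ ≈ 0.565 ∠ 18.3°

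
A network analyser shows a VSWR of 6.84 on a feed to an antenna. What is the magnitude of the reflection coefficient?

|Γ| = (S − 1)/(S + 1) = (6.84 − 1)/(6.84 + 1) = 5.84/7.84

|Γ| ≈ 0.745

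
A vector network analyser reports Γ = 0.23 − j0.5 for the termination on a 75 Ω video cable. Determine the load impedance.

Z_L ≈ 62 − j89 Ω

Z_L = Z_0·(1 + Γ)/(1 − Γ) = 75·(1.23 − j0.5)/(0.77 + j0.5)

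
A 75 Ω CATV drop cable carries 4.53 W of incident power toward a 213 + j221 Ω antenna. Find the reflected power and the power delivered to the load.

|Γ| = |(138 + j221)/(288 + j221)| = 0.718
|Γ|² = 0.515
P_refl = |Γ|²·P_inc = 2.33 W, P_del = (1 − |Γ|²)·P_inc = 2.2 W

P_reflected ≈ 2.33 W; P_delivered ≈ 2.2 W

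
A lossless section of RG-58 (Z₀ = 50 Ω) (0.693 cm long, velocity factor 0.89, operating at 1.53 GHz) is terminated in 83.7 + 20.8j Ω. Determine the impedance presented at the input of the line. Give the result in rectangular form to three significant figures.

Z_in ≈ 90.8 − j5.83 Ω

λ = v/f = 0.89·c / 1.53 GHz = 0.175 m
βl = 2π·l/λ = 2π × 0.0397 = 14.3°
tan(βl) = tan(14.3°) = 0.255
Z_in = Z_0·(Z_L + jZ_0·tanβl)/(Z_0 + jZ_L·tanβl)
     = 50·(83.7 + j33.5)/(44.7 + j21.3)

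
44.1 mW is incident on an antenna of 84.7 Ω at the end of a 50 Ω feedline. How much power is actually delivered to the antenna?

P_delivered ≈ 41.2 mW

Γ = (84.7 − 50)/(84.7 + 50) = 0.258
|Γ|² = 0.0664
P_refl = |Γ|²·P_inc = 2.93 mW, P_del = (1 − |Γ|²)·P_inc = 41.2 mW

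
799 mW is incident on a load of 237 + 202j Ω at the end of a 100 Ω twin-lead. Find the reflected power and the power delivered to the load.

P_reflected ≈ 308 mW; P_delivered ≈ 491 mW

|Γ| = |(137 + j202)/(337 + j202)| = 0.621
|Γ|² = 0.386
P_refl = |Γ|²·P_inc = 308 mW, P_del = (1 − |Γ|²)·P_inc = 491 mW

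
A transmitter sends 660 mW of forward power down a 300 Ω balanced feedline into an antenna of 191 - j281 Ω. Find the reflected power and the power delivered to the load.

P_reflected ≈ 187 mW; P_delivered ≈ 473 mW

|Γ| = |(-109 − j281)/(491 − j281)| = 0.533
|Γ|² = 0.284
P_refl = |Γ|²·P_inc = 187 mW, P_del = (1 − |Γ|²)·P_inc = 473 mW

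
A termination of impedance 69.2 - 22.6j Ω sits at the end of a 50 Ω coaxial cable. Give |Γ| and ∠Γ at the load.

Γ ≈ 0.244 ∠ -38.9°

Γ = (Z_L − Z_0)/(Z_L + Z_0) = (19.2 − j22.6)/(119.2 − j22.6)
|Γ| = 29.7/121 = 0.244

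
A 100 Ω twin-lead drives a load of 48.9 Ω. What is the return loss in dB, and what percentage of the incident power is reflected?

Γ = (48.9 − 100)/(48.9 + 100) = -0.343
RL = −20·log₁₀(0.343) = 9.29 dB
P_refl/P_inc = |Γ|² = 0.118

RL ≈ 9.29 dB; 11.8% of incident power reflected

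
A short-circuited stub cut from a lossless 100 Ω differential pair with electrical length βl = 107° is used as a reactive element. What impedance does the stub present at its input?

Z_in ≈ −j327 Ω

tan(βl) = -3.27
For a short-circuited stub, Z_in = jZ_0·tan(βl)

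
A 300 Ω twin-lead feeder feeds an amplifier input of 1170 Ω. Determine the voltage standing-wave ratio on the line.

For a purely resistive load, VSWR = R_L/Z_0 or Z_0/R_L (whichever > 1) = 1170/300

VSWR ≈ 3.9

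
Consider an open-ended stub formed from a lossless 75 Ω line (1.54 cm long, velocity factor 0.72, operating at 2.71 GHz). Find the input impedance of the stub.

Z_in ≈ −j28 Ω

λ = v/f = 0.72·c / 2.71 GHz = 0.0797 m
βl = 2π·l/λ = 2π × 0.193 = 69.6°
tan(βl) = 2.68
For an open-ended stub, Z_in = −jZ_0·cot(βl) = −jZ_0/tan(βl)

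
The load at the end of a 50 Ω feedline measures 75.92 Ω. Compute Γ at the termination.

Γ = (Z_L − Z_0)/(Z_L + Z_0) = (75.92 − 50)/(75.92 + 50) = 25.92/125.9

Γ = 0.206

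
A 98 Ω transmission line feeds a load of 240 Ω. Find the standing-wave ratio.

VSWR ≈ 2.45

For a purely resistive load, VSWR = R_L/Z_0 or Z_0/R_L (whichever > 1) = 240/98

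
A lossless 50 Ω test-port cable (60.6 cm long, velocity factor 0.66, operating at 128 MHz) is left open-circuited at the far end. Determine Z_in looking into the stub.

λ = v/f = 0.66·c / 128 MHz = 1.55 m
βl = 2π·l/λ = 2π × 0.392 = 141°
tan(βl) = -0.809
For an open-circuited stub, Z_in = −jZ_0·cot(βl) = −jZ_0/tan(βl)

Z_in ≈ +j61.8 Ω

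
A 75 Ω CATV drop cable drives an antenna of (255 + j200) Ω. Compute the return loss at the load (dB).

RL ≈ 3.13 dB

Γ = (180 + j200)/(330 + j200), |Γ| = 0.697
RL = −20·log₁₀|Γ| = −20·log₁₀(0.697)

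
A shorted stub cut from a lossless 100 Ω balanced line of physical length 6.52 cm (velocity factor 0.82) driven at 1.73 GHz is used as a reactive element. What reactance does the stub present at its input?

λ = v/f = 0.82·c / 1.73 GHz = 0.142 m
βl = 2π·l/λ = 2π × 0.459 = 165°
tan(βl) = -0.267
For a shorted stub, Z_in = jZ_0·tan(βl)

X_in ≈ -26.7 Ω (capacitive)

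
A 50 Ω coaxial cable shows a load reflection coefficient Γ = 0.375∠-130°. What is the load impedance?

Z_L ≈ 26.5 − j17.7 Ω

Z_L = Z_0·(1 + Γ)/(1 − Γ) = 50·(0.759 − j0.287)/(1.24 + j0.287)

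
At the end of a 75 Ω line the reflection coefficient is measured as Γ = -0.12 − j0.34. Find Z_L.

Z_L = Z_0·(1 + Γ)/(1 − Γ) = 75·(0.88 − j0.34)/(1.12 + j0.34)

Z_L ≈ 47.6 − j37.2 Ω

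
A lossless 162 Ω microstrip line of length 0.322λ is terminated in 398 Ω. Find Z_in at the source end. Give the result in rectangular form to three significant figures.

Z_in ≈ 78.4 + j63.2 Ω

βl = 2π × 0.322 = 116°
tan(βl) = tan(116°) = -2.06
Z_in = Z_0·(Z_L + jZ_0·tanβl)/(Z_0 + jZ_L·tanβl)
     = 162·(398 − j333)/(162 − j819)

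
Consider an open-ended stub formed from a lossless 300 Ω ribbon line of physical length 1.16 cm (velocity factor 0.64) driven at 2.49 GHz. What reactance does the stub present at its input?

X_in ≈ -217 Ω (capacitive)

λ = v/f = 0.64·c / 2.49 GHz = 0.0771 m
βl = 2π·l/λ = 2π × 0.15 = 54.2°
tan(βl) = 1.38
For an open-ended stub, Z_in = −jZ_0·cot(βl) = −jZ_0/tan(βl)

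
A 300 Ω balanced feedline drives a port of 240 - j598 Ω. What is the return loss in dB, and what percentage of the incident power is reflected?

RL ≈ 2.55 dB; 55.6% of incident power reflected

Γ = (-60 − j598)/(540 − j598), |Γ| = 0.746
RL = −20·log₁₀(0.746) = 2.55 dB
P_refl/P_inc = |Γ|² = 0.556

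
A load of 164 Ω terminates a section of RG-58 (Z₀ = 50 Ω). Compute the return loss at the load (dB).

RL ≈ 5.47 dB

Γ = (164 − 50)/(164 + 50) = 0.533
RL = −20·log₁₀|Γ| = −20·log₁₀(0.533)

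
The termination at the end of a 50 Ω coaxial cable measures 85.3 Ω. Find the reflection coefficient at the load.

Γ = 0.261

Γ = (Z_L − Z_0)/(Z_L + Z_0) = (85.3 − 50)/(85.3 + 50) = 35.3/135.3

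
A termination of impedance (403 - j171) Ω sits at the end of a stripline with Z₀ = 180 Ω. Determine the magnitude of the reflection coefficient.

Γ = (Z_L − Z_0)/(Z_L + Z_0) = (223 − j171)/(583 − j171)
|Γ| = 281/608

|Γ| ≈ 0.463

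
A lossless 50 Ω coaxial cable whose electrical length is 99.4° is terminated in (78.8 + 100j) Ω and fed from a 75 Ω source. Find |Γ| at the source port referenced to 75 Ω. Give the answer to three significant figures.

tan(βl) = -6.04
Z_in = Z_0·(Z_L + jZ_0·tanβl)/(Z_0 + jZ_L·tanβl) = 11.3 − j7.23 Ω
Γ_s = (Z_in − Z_s)/(Z_in + Z_s) = (-63.7 − j7.23)/(86.3 − j7.23), |Γ_s| = 0.741

|Γ| ≈ 0.741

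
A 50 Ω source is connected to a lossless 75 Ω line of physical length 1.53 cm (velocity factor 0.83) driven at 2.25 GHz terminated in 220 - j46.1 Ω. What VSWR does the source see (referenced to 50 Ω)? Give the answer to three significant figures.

VSWR ≈ 2.99

λ = v/f = 0.83·c / 2.25 GHz = 0.111 m
βl = 2π·l/λ = 2π × 0.138 = 49.8°
tan(βl) = 1.18
Z_in = Z_0·(Z_L + jZ_0·tanβl)/(Z_0 + jZ_L·tanβl) = 35.1 − j45.9 Ω
Γ_s = (Z_in − Z_s)/(Z_in + Z_s) = (-14.9 − j45.9)/(85.1 − j45.9), |Γ_s| = 0.499
VSWR = (1 + |Γ_s|)/(1 − |Γ_s|)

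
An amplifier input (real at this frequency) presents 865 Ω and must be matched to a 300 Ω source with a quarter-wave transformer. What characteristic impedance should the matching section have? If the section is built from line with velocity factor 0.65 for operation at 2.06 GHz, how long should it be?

Z_qwt = √(Z_0·R_L) = √(300 × 865) = √259500
λ = 0.65·c/f = 0.0947 m, so l = λ/4 = 0.0237 m

Z_qwt ≈ 509 Ω; length ≈ 2.37 cm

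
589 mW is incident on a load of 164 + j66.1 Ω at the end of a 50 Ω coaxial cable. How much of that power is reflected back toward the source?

|Γ| = |(114 + j66.1)/(214 + j66.1)| = 0.588
|Γ|² = 0.346
P_refl = |Γ|²·P_inc = 204 mW, P_del = (1 − |Γ|²)·P_inc = 385 mW

P_reflected ≈ 204 mW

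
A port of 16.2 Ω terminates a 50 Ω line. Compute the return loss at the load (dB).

RL ≈ 5.84 dB

Γ = (16.2 − 50)/(16.2 + 50) = -0.511
RL = −20·log₁₀|Γ| = −20·log₁₀(0.511)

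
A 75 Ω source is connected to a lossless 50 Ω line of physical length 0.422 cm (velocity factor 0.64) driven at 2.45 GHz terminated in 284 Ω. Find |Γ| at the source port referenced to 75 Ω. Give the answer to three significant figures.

|Γ| ≈ 0.624

λ = v/f = 0.64·c / 2.45 GHz = 0.0784 m
βl = 2π·l/λ = 2π × 0.0538 = 19.4°
tan(βl) = 0.352
Z_in = Z_0·(Z_L + jZ_0·tanβl)/(Z_0 + jZ_L·tanβl) = 63.9 − j110 Ω
Γ_s = (Z_in − Z_s)/(Z_in + Z_s) = (-11.1 − j110)/(139 − j110), |Γ_s| = 0.624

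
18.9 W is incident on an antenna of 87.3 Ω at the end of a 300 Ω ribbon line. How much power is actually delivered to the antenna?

Γ = (87.3 − 300)/(87.3 + 300) = -0.549
|Γ|² = 0.302
P_refl = |Γ|²·P_inc = 5.7 W, P_del = (1 − |Γ|²)·P_inc = 13.2 W

P_delivered ≈ 13.2 W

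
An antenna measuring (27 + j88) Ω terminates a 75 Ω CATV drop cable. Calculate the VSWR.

VSWR ≈ 6.82

Γ = (Z_L − Z_0)/(Z_L + Z_0) = (-48 + j88)/(102 + j88)
|Γ| = 100/135 = 0.744
VSWR = (1 + |Γ|)/(1 − |Γ|) = 1.74/0.256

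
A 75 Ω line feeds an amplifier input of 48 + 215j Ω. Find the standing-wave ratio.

Γ = (Z_L − Z_0)/(Z_L + Z_0) = (-27 + j215)/(123 + j215)
|Γ| = 217/248 = 0.875
VSWR = (1 + |Γ|)/(1 − |Γ|) = 1.87/0.125

VSWR ≈ 15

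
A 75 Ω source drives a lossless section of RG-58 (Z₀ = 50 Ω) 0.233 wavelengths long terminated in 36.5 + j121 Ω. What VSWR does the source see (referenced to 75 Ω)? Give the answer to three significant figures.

βl = 2π × 0.233 = 83.9°
tan(βl) = 9.33
Z_in = Z_0·(Z_L + jZ_0·tanβl)/(Z_0 + jZ_L·tanβl) = 6.28 − j25.2 Ω
Γ_s = (Z_in − Z_s)/(Z_in + Z_s) = (-68.7 − j25.2)/(81.3 − j25.2), |Γ_s| = 0.86
VSWR = (1 + |Γ_s|)/(1 − |Γ_s|)

VSWR ≈ 13.3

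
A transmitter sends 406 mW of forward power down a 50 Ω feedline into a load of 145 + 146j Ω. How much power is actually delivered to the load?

|Γ| = |(95 + j146)/(195 + j146)| = 0.715
|Γ|² = 0.511
P_refl = |Γ|²·P_inc = 208 mW, P_del = (1 − |Γ|²)·P_inc = 198 mW

P_delivered ≈ 198 mW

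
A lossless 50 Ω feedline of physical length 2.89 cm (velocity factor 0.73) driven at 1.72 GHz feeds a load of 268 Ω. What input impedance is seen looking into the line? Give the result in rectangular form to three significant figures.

λ = v/f = 0.73·c / 1.72 GHz = 0.127 m
βl = 2π·l/λ = 2π × 0.227 = 81.7°
tan(βl) = tan(81.7°) = 6.86
Z_in = Z_0·(Z_L + jZ_0·tanβl)/(Z_0 + jZ_L·tanβl)
     = 50·(268 + j343)/(50 + j1840)

Z_in ≈ 9.52 − j7.02 Ω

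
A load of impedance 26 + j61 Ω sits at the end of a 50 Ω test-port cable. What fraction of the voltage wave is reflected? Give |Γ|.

Γ = (Z_L − Z_0)/(Z_L + Z_0) = (-24 + j61)/(76 + j61)
|Γ| = 65.6/97.5

|Γ| ≈ 0.673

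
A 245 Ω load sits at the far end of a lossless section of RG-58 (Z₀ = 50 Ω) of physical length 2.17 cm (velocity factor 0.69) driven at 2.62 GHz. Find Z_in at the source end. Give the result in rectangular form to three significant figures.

λ = v/f = 0.69·c / 2.62 GHz = 0.079 m
βl = 2π·l/λ = 2π × 0.275 = 98.9°
tan(βl) = tan(98.9°) = -6.4
Z_in = Z_0·(Z_L + jZ_0·tanβl)/(Z_0 + jZ_L·tanβl)
     = 50·(245 − j320)/(50 − j1570)

Z_in ≈ 10.4 + j7.48 Ω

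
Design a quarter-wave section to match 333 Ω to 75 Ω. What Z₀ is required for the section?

Z_qwt = √(Z_0·R_L) = √(75 × 333) = √24980

Z_qwt ≈ 158 Ω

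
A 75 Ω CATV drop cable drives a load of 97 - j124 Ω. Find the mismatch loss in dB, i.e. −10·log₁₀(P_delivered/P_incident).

mismatch loss ≈ 1.89 dB

Γ = (22 − j124)/(172 − j124), |Γ| = 0.594
|Γ|² = 0.353, so P_del/P_inc = 1 − |Γ|² = 0.647
ML = −10·log₁₀(1 − |Γ|²)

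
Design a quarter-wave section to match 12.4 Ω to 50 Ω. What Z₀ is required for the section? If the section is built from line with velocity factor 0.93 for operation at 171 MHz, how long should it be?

Z_qwt = √(Z_0·R_L) = √(50 × 12.4) = √620
λ = 0.93·c/f = 1.63 m, so l = λ/4 = 0.408 m

Z_qwt ≈ 24.9 Ω; length ≈ 40.8 cm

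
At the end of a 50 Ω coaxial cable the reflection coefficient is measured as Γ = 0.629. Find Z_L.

Z_L ≈ 220 Ω

Z_L = Z_0·(1 + Γ)/(1 − Γ) = 50·(1.63)/(0.371)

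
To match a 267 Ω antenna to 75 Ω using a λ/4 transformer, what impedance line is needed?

Z_qwt ≈ 142 Ω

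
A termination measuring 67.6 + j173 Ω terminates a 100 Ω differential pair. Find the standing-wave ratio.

VSWR ≈ 6.43

Γ = (Z_L − Z_0)/(Z_L + Z_0) = (-32.4 + j173)/(167.6 + j173)
|Γ| = 176/241 = 0.731
VSWR = (1 + |Γ|)/(1 − |Γ|) = 1.73/0.269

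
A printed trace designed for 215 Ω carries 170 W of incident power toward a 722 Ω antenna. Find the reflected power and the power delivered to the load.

P_reflected ≈ 49.8 W; P_delivered ≈ 120 W

Γ = (722 − 215)/(722 + 215) = 0.541
|Γ|² = 0.293
P_refl = |Γ|²·P_inc = 49.8 W, P_del = (1 − |Γ|²)·P_inc = 120 W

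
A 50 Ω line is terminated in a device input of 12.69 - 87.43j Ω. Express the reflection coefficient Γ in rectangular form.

Γ = (Z_L − Z_0)/(Z_L + Z_0) = (-37.31 − j87.43)/(62.69 − j87.43)

Γ ≈ 0.458 − j0.755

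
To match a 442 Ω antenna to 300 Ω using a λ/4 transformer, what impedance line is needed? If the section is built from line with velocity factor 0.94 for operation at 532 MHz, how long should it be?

Z_qwt ≈ 364 Ω; length ≈ 13.3 cm

Z_qwt = √(Z_0·R_L) = √(300 × 442) = √132600
λ = 0.94·c/f = 0.53 m, so l = λ/4 = 0.133 m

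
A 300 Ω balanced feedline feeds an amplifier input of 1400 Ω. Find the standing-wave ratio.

VSWR ≈ 4.67

For a purely resistive load, VSWR = R_L/Z_0 or Z_0/R_L (whichever > 1) = 1400/300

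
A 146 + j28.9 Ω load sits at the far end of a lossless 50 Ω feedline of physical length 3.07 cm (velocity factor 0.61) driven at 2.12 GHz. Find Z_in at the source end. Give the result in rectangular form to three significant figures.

λ = v/f = 0.61·c / 2.12 GHz = 0.0863 m
βl = 2π·l/λ = 2π × 0.356 = 128°
tan(βl) = tan(128°) = -1.28
Z_in = Z_0·(Z_L + jZ_0·tanβl)/(Z_0 + jZ_L·tanβl)
     = 50·(146 − j35)/(86.9 − j187)

Z_in ≈ 22.7 + j28.5 Ω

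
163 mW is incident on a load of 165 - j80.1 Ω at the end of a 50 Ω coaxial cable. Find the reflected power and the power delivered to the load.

P_reflected ≈ 60.8 mW; P_delivered ≈ 102 mW

|Γ| = |(115 − j80.1)/(215 − j80.1)| = 0.611
|Γ|² = 0.373
P_refl = |Γ|²·P_inc = 60.8 mW, P_del = (1 − |Γ|²)·P_inc = 102 mW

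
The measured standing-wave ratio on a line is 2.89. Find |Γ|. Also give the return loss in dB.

|Γ| = (S − 1)/(S + 1) = (2.89 − 1)/(2.89 + 1) = 1.89/3.89
RL = −20·log₁₀|Γ| = −20·log₁₀(0.486)

|Γ| ≈ 0.486; return loss ≈ 6.27 dB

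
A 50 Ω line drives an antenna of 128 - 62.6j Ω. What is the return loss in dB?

Γ = (78 − j62.6)/(178 − j62.6), |Γ| = 0.53
RL = −20·log₁₀|Γ| = −20·log₁₀(0.53)

RL ≈ 5.51 dB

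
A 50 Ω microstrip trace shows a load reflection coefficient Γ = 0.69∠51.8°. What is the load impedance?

Z_L ≈ 42.1 + j87.1 Ω

Z_L = Z_0·(1 + Γ)/(1 − Γ) = 50·(1.43 + j0.542)/(0.573 − j0.542)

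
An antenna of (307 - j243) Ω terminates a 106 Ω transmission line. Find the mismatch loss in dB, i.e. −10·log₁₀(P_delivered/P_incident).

mismatch loss ≈ 2.47 dB

Γ = (201 − j243)/(413 − j243), |Γ| = 0.658
|Γ|² = 0.433, so P_del/P_inc = 1 − |Γ|² = 0.567
ML = −10·log₁₀(1 − |Γ|²)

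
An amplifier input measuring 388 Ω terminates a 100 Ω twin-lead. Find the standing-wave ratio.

For a purely resistive load, VSWR = R_L/Z_0 or Z_0/R_L (whichever > 1) = 388/100

VSWR ≈ 3.88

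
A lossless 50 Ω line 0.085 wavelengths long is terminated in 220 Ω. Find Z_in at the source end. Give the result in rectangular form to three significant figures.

βl = 2π × 0.085 = 30.6°
tan(βl) = tan(30.6°) = 0.591
Z_in = Z_0·(Z_L + jZ_0·tanβl)/(Z_0 + jZ_L·tanβl)
     = 50·(220 + j29.6)/(50 + j130)

Z_in ≈ 38.2 − j69.9 Ω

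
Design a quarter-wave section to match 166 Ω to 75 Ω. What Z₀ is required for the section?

Z_qwt = √(Z_0·R_L) = √(75 × 166) = √12450

Z_qwt ≈ 112 Ω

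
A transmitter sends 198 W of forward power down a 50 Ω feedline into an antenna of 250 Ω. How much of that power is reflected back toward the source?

P_reflected ≈ 88 W

Γ = (250 − 50)/(250 + 50) = 0.667
|Γ|² = 0.444
P_refl = |Γ|²·P_inc = 88 W, P_del = (1 − |Γ|²)·P_inc = 110 W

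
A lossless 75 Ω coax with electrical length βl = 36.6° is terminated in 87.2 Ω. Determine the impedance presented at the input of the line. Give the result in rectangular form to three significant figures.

tan(βl) = tan(36.6°) = 0.743
Z_in = Z_0·(Z_L + jZ_0·tanβl)/(Z_0 + jZ_L·tanβl)
     = 75·(87.2 + j55.7)/(75 + j64.8)

Z_in ≈ 77.5 − j11.2 Ω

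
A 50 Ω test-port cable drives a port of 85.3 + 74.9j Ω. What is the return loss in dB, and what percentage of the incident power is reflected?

Γ = (35.3 + j74.9)/(135.3 + j74.9), |Γ| = 0.535
RL = −20·log₁₀(0.535) = 5.43 dB
P_refl/P_inc = |Γ|² = 0.287

RL ≈ 5.43 dB; 28.7% of incident power reflected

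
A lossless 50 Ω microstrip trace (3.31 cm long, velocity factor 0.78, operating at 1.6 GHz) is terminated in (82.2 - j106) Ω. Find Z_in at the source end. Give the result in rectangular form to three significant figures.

Z_in ≈ 10.7 + j7.28 Ω

λ = v/f = 0.78·c / 1.6 GHz = 0.146 m
βl = 2π·l/λ = 2π × 0.226 = 81.5°
tan(βl) = tan(81.5°) = 6.67
Z_in = Z_0·(Z_L + jZ_0·tanβl)/(Z_0 + jZ_L·tanβl)
     = 50·(82.2 + j228)/(757 + j549)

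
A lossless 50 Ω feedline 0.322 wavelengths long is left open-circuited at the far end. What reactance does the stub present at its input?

X_in ≈ 24.3 Ω (inductive)

βl = 2π × 0.322 = 116°
tan(βl) = -2.06
For an open-circuited stub, Z_in = −jZ_0·cot(βl) = −jZ_0/tan(βl)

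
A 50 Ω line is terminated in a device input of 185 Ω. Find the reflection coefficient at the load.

Γ = (Z_L − Z_0)/(Z_L + Z_0) = (185 − 50)/(185 + 50) = 135/235

Γ = 0.574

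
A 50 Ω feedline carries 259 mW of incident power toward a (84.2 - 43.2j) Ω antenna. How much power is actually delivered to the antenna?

|Γ| = |(34.2 − j43.2)/(134.2 − j43.2)| = 0.391
|Γ|² = 0.153
P_refl = |Γ|²·P_inc = 39.6 mW, P_del = (1 − |Γ|²)·P_inc = 219 mW

P_delivered ≈ 219 mW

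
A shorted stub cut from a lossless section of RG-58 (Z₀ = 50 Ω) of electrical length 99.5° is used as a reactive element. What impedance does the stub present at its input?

tan(βl) = -5.98
For a shorted stub, Z_in = jZ_0·tan(βl)

Z_in ≈ −j299 Ω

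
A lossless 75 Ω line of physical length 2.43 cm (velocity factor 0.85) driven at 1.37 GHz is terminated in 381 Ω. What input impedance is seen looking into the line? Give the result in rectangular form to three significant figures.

λ = v/f = 0.85·c / 1.37 GHz = 0.186 m
βl = 2π·l/λ = 2π × 0.131 = 47°
tan(βl) = tan(47°) = 1.07
Z_in = Z_0·(Z_L + jZ_0·tanβl)/(Z_0 + jZ_L·tanβl)
     = 75·(381 + j80.4)/(75 + j409)

Z_in ≈ 26.7 − j65 Ω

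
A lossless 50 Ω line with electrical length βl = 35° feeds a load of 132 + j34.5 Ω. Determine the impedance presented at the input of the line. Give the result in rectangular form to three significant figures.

tan(βl) = tan(35°) = 0.7
Z_in = Z_0·(Z_L + jZ_0·tanβl)/(Z_0 + jZ_L·tanβl)
     = 50·(132 + j69.5)/(25.8 + j92.4)

Z_in ≈ 53.4 − j56.5 Ω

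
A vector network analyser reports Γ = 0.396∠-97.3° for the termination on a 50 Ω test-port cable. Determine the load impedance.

Z_L = Z_0·(1 + Γ)/(1 − Γ) = 50·(0.95 − j0.393)/(1.05 + j0.393)

Z_L ≈ 33.5 − j31.2 Ω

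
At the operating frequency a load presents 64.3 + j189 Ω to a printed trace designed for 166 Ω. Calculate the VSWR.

Γ = (Z_L − Z_0)/(Z_L + Z_0) = (-101.7 + j189)/(230.3 + j189)
|Γ| = 215/298 = 0.72
VSWR = (1 + |Γ|)/(1 − |Γ|) = 1.72/0.28

VSWR ≈ 6.15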